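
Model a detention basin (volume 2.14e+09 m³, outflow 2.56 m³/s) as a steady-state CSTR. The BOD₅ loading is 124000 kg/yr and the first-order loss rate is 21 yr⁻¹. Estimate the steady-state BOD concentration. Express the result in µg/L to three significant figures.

2.75 µg/L

Outflow Q = 2.56 m³/s × 3.156e+07 s/yr = 8.079e+07 m³/yr.
Steady-state CSTR mass balance: W = Q·C + k·V·C, so C = W/(Q + kV).
Q + kV = 8.079e+07 + 21·2.14e+09 = 4.502e+10 m³/yr.
C = 124000/4.502e+10 = 2.754e-06 kg/m³ = 0.002754 mg/L = 2.754 µg/L.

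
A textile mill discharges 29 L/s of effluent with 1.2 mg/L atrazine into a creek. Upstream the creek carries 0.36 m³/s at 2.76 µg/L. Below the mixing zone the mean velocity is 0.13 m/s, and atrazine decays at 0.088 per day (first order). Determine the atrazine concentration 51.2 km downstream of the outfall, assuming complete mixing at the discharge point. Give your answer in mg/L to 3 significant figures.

0.0616 mg/L

29 L/s = 0.029 m³/s.
2.76 µg/L = 0.00276 mg/L.
After complete mixing, C₀ = (0.029·1.2 + 0.36·0.00276) / 0.389 = 0.09201 mg/L.
Travel time t = 5.12e+04 m / 0.13 m/s = 3.938e+05 s = 4.558 d.
C = 0.09201·exp(−0.088·4.558) = 0.09201·0.6696 = 0.06161 mg/L.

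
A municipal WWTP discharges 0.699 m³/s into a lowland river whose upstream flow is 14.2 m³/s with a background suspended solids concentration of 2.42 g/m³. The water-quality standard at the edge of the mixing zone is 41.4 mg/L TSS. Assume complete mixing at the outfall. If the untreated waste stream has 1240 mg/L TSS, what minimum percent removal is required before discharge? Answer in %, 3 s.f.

Mass balance: 41.4·14.9 = 0.699·Cₑ + 14.2·2.42.
Cₑ = (616.8 − 34.36) / 0.699 = 833.3 mg/L.
Required removal = 1 − 833.3/1240 = 32.8 %.

32.8 %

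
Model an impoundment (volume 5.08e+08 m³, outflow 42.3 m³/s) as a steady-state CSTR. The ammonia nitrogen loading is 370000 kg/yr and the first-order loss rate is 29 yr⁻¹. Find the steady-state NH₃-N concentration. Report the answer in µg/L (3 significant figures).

23.0 µg/L

Outflow Q = 42.3 m³/s × 3.156e+07 s/yr = 1.335e+09 m³/yr.
Steady-state CSTR mass balance: W = Q·C + k·V·C, so C = W/(Q + kV).
Q + kV = 1.335e+09 + 29·5.08e+08 = 1.607e+10 m³/yr.
C = 370000/1.607e+10 = 2.303e-05 kg/m³ = 0.02303 mg/L = 23.03 µg/L.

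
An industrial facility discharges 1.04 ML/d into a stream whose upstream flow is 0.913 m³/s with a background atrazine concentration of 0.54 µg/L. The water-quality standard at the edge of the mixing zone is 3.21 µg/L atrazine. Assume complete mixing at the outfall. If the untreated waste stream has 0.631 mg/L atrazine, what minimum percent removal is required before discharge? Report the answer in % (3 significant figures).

1.04 ML/d = 0.01204 m³/s.
0.54 µg/L = 0.00054 mg/L.
3.21 µg/L = 0.00321 mg/L.
Mass balance: 0.00321·0.925 = 0.01204·Cₑ + 0.913·0.00054.
Cₑ = (0.002969 − 0.000493) / 0.01204 = 0.2057 mg/L.
Required removal = 1 − 0.2057/0.631 = 67.4 %.

67.4 %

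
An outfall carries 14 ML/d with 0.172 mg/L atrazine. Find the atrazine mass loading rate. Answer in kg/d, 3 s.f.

2.41 kg/d

14 ML/d = 0.162 m³/s.
Mass flux = Q·C = 0.162 m³/s × 0.172 g/m³ = 0.02787 g/s.
= 0.02787 g/s × 86.4 = 2.408 kg/d.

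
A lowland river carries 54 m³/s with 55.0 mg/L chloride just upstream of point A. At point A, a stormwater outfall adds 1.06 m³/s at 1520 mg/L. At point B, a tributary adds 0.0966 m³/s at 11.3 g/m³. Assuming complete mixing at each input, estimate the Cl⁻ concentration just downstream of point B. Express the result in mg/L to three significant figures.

83.1 mg/L

After input A: C = (54·55 + 1.06·1520) / 55.06 = 83.2 mg/L.
After input B: C = (55.06·83.2 + 0.0966·11.3) / 55.16 = 83.08 mg/L.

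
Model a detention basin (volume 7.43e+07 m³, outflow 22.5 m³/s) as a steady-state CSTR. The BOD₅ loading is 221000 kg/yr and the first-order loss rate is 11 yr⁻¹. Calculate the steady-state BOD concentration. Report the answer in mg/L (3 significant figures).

0.145 mg/L

Outflow Q = 22.5 m³/s × 3.156e+07 s/yr = 7.1e+08 m³/yr.
Steady-state CSTR mass balance: W = Q·C + k·V·C, so C = W/(Q + kV).
Q + kV = 7.1e+08 + 11·7.43e+07 = 1.527e+09 m³/yr.
C = 221000/1.527e+09 = 0.0001447 kg/m³ = 0.1447 mg/L.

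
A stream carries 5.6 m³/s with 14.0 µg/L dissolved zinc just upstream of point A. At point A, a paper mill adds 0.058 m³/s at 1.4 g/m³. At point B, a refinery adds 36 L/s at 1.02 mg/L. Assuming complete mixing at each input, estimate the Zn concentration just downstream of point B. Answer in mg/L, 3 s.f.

0.0345 mg/L

14.0 µg/L = 0.014 mg/L.
After input A: C = (5.6·0.014 + 0.058·1.4) / 5.658 = 0.02821 mg/L.
36 L/s = 0.036 m³/s.
After input B: C = (5.658·0.02821 + 0.036·1.02) / 5.694 = 0.03448 mg/L.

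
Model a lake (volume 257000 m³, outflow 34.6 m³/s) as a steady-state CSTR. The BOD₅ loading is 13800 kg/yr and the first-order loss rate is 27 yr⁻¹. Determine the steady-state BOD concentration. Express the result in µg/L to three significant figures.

Outflow Q = 34.6 m³/s × 3.156e+07 s/yr = 1.092e+09 m³/yr.
Steady-state CSTR mass balance: W = Q·C + k·V·C, so C = W/(Q + kV).
Q + kV = 1.092e+09 + 27·257000 = 1.099e+09 m³/yr.
C = 13800/1.099e+09 = 1.256e-05 kg/m³ = 0.01256 mg/L = 12.56 µg/L.

12.6 µg/L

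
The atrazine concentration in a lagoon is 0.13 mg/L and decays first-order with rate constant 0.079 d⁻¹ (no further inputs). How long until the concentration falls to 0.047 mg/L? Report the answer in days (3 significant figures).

t = ln(C₀/C)/k = ln(0.13/0.047)/0.079 = 1.017/0.079 = 12.88 d.

12.9 d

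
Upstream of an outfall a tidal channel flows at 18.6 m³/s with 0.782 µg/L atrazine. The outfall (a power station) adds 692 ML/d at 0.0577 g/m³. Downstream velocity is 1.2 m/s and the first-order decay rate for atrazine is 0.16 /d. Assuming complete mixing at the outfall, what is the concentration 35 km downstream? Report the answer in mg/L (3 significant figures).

0.0170 mg/L

692 ML/d = 8.009 m³/s.
0.782 µg/L = 0.000782 mg/L.
After complete mixing, C₀ = (8.009·0.0577 + 18.6·0.000782) / 26.61 = 0.01791 mg/L.
Travel time t = 3.5e+04 m / 1.2 m/s = 2.917e+04 s = 0.3376 d.
C = 0.01791·exp(−0.16·0.3376) = 0.01791·0.9474 = 0.01697 mg/L.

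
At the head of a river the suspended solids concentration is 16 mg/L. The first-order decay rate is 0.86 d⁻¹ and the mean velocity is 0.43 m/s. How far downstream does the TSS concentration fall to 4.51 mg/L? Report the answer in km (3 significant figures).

From C = C₀·e^(−kt), t = ln(C₀/C)/k = ln(16/4.51)/0.86 = 1.266/0.86 = 1.472 d.
Distance = v·t = 0.43 m/s × 1.272e+05 s = 5.47e+04 m = 54.7 km.

54.7 km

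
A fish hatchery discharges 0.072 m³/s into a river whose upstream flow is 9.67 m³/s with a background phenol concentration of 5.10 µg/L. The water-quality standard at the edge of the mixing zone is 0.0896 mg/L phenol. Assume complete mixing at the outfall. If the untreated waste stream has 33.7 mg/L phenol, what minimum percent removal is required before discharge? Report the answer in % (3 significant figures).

5.10 µg/L = 0.0051 mg/L.
Mass balance: 0.0896·9.742 = 0.072·Cₑ + 9.67·0.0051.
Cₑ = (0.8729 − 0.04932) / 0.072 = 11.44 mg/L.
Required removal = 1 − 11.44/33.7 = 66.06 %.

66.1 %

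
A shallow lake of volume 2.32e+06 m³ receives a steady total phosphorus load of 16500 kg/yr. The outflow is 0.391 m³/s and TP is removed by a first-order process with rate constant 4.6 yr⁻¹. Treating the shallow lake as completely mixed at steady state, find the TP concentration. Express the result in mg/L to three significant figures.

0.717 mg/L

Outflow Q = 0.391 m³/s × 3.156e+07 s/yr = 1.234e+07 m³/yr.
Steady-state CSTR mass balance: W = Q·C + k·V·C, so C = W/(Q + kV).
Q + kV = 1.234e+07 + 4.6·2.32e+06 = 2.301e+07 m³/yr.
C = 16500/2.301e+07 = 0.000717 kg/m³ = 0.717 mg/L.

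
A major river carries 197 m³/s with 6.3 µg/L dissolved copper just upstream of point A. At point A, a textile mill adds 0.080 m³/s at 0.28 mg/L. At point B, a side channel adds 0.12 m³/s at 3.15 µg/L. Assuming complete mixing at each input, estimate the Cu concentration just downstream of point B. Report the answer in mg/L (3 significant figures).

6.3 µg/L = 0.0063 mg/L.
After input A: C = (197·0.0063 + 0.08·0.28) / 197.1 = 0.006411 mg/L.
3.15 µg/L = 0.00315 mg/L.
After input B: C = (197.1·0.006411 + 0.12·0.00315) / 197.2 = 0.006409 mg/L.

0.00641 mg/L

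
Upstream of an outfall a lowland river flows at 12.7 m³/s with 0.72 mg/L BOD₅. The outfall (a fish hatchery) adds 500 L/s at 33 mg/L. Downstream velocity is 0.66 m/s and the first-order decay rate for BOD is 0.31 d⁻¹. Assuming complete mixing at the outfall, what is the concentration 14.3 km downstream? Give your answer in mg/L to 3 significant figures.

1.80 mg/L

500 L/s = 0.5 m³/s.
After complete mixing, C₀ = (0.5·33 + 12.7·0.72) / 13.2 = 1.943 mg/L.
Travel time t = 1.43e+04 m / 0.66 m/s = 2.167e+04 s = 0.2508 d.
C = 1.943·exp(−0.31·0.2508) = 1.943·0.9252 = 1.797 mg/L.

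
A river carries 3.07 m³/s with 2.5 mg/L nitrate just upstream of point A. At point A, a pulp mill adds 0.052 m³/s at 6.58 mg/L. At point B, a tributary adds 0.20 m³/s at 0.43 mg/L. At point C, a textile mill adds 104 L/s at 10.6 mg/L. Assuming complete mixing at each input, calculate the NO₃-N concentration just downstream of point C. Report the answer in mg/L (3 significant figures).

After input A: C = (3.07·2.5 + 0.052·6.58) / 3.122 = 2.568 mg/L.
After input B: C = (3.122·2.568 + 0.2·0.43) / 3.322 = 2.439 mg/L.
104 L/s = 0.104 m³/s.
After input C: C = (3.322·2.439 + 0.104·10.6) / 3.426 = 2.687 mg/L.

2.69 mg/L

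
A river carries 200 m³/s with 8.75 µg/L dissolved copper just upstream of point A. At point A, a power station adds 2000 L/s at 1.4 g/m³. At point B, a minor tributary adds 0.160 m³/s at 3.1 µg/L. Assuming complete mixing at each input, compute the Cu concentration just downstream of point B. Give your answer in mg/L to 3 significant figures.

8.75 µg/L = 0.00875 mg/L.
2000 L/s = 2 m³/s.
After input A: C = (200·0.00875 + 2·1.4) / 202 = 0.02252 mg/L.
3.1 µg/L = 0.0031 mg/L.
After input B: C = (202·0.02252 + 0.16·0.0031) / 202.2 = 0.02251 mg/L.

0.0225 mg/L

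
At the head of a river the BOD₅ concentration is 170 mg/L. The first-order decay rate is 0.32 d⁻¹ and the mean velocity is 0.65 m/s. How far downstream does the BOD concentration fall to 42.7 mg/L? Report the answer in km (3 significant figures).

From C = C₀·e^(−kt), t = ln(C₀/C)/k = ln(170/42.7)/0.32 = 1.382/0.32 = 4.317 d.
Distance = v·t = 0.65 m/s × 3.73e+05 s = 2.425e+05 m = 242.5 km.

242 km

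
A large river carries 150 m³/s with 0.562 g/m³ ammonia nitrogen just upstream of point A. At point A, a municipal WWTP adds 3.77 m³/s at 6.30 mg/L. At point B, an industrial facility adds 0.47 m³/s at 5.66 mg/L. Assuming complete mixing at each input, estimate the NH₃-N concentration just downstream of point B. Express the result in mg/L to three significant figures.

After input A: C = (150·0.562 + 3.77·6.3) / 153.8 = 0.7027 mg/L.
After input B: C = (153.8·0.7027 + 0.47·5.66) / 154.2 = 0.7178 mg/L.

0.718 mg/L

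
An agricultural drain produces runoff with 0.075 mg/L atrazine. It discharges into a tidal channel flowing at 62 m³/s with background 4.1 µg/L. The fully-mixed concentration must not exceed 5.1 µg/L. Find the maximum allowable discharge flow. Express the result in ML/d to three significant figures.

76.6 ML/d

4.1 µg/L = 0.0041 mg/L.
5.1 µg/L = 0.0051 mg/L.
Mass balance at complete mixing: C_std·(Q_w + Q_r) = Q_w·C_e + Q_r·C_b.
Rearranging, Q_w = Q_r·(C_std − C_b)/(C_e − C_std) = 62·(0.0051 − 0.0041) / (0.075 − 0.0051) = 0.887 m³/s.
= 76.64 ML/d.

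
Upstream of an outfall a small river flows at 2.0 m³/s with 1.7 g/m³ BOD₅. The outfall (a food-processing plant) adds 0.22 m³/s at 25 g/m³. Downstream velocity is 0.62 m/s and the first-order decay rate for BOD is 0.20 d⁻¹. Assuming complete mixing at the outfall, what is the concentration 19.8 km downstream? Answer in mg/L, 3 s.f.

After complete mixing, C₀ = (0.22·25 + 2·1.7) / 2.22 = 4.009 mg/L.
Travel time t = 1.98e+04 m / 0.62 m/s = 3.194e+04 s = 0.3696 d.
C = 4.009·exp(−0.20·0.3696) = 4.009·0.9287 = 3.723 mg/L.

3.72 mg/L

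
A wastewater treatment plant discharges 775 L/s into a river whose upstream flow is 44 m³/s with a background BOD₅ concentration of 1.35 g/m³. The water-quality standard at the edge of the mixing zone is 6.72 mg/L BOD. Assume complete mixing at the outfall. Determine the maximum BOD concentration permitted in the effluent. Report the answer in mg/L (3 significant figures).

312 mg/L

775 L/s = 0.775 m³/s.
Mass balance: 6.72·44.77 = 0.775·Cₑ + 44·1.35.
Cₑ = (300.9 − 59.4) / 0.775 = 311.6 mg/L.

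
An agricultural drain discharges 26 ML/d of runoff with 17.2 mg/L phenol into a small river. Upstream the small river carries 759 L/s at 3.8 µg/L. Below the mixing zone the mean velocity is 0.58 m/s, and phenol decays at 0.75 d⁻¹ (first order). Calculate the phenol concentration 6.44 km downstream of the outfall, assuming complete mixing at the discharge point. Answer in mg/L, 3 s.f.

4.44 mg/L

26 ML/d = 0.3009 m³/s.
759 L/s = 0.759 m³/s.
3.8 µg/L = 0.0038 mg/L.
After complete mixing, C₀ = (0.3009·17.2 + 0.759·0.0038) / 1.06 = 4.886 mg/L.
Travel time t = 6440 m / 0.58 m/s = 1.11e+04 s = 0.1285 d.
C = 4.886·exp(−0.75·0.1285) = 4.886·0.9081 = 4.437 mg/L.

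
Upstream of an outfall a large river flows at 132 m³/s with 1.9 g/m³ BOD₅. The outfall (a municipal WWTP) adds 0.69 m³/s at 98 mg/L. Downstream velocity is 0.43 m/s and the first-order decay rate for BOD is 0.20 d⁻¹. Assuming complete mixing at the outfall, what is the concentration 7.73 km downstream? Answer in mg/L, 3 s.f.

After complete mixing, C₀ = (0.69·98 + 132·1.9) / 132.7 = 2.4 mg/L.
Travel time t = 7730 m / 0.43 m/s = 1.798e+04 s = 0.2081 d.
C = 2.4·exp(−0.20·0.2081) = 2.4·0.9592 = 2.302 mg/L.

2.30 mg/L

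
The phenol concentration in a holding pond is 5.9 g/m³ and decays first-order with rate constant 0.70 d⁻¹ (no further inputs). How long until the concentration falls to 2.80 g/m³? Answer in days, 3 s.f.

1.06 d

t = ln(C₀/C)/k = ln(5.9/2.80)/0.70 = 0.7453/0.70 = 1.065 d.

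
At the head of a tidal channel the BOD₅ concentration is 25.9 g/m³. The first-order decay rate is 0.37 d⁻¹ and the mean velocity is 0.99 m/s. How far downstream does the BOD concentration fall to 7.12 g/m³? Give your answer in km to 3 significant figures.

From C = C₀·e^(−kt), t = ln(C₀/C)/k = ln(25.9/7.12)/0.37 = 1.291/0.37 = 3.49 d.
Distance = v·t = 0.99 m/s × 3.015e+05 s = 2.985e+05 m = 298.5 km.

299 km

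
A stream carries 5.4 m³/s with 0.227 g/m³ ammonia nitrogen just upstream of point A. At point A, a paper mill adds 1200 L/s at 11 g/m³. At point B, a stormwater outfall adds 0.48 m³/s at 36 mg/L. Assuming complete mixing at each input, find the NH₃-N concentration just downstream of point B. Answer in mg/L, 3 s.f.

1200 L/s = 1.2 m³/s.
After input A: C = (5.4·0.227 + 1.2·11) / 6.6 = 2.186 mg/L.
After input B: C = (6.6·2.186 + 0.48·36) / 7.08 = 4.478 mg/L.

4.48 mg/L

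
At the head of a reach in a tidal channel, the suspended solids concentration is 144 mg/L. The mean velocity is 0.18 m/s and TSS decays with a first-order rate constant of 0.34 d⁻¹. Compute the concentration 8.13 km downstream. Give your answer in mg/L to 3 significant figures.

Travel time t = 8.13 km / 0.18 m/s = 8130/0.18 = 4.517e+04 s = 0.5228 d.
First-order decay: C = 144·exp(−0.34·0.5228) = 144·0.8372 = 120.6 mg/L.

121 mg/L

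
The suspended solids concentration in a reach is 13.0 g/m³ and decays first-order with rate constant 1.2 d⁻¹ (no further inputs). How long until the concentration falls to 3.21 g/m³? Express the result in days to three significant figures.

1.17 d

t = ln(C₀/C)/k = ln(13.0/3.21)/1.2 = 1.399/1.2 = 1.166 d.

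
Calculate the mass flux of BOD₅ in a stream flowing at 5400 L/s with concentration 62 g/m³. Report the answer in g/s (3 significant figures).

5400 L/s = 5.4 m³/s.
Mass flux = Q·C = 5.4 m³/s × 62 g/m³ = 334.8 g/s.

335 g/s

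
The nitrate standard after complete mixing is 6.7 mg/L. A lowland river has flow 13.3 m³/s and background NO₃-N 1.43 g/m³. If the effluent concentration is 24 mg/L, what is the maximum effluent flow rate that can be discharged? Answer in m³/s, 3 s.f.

4.05 m³/s

Mass balance at complete mixing: C_std·(Q_w + Q_r) = Q_w·C_e + Q_r·C_b.
Rearranging, Q_w = Q_r·(C_std − C_b)/(C_e − C_std) = 13.3·(6.7 − 1.43) / (24 − 6.7) = 4.052 m³/s.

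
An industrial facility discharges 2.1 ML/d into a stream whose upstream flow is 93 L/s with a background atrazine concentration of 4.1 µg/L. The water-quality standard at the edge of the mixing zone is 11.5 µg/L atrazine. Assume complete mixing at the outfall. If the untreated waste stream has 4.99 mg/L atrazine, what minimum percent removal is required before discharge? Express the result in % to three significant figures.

99.2 %

2.1 ML/d = 0.02431 m³/s.
93 L/s = 0.093 m³/s.
4.1 µg/L = 0.0041 mg/L.
11.5 µg/L = 0.0115 mg/L.
Mass balance: 0.0115·0.1173 = 0.02431·Cₑ + 0.093·0.0041.
Cₑ = (0.001349 − 0.0003813) / 0.02431 = 0.03981 mg/L.
Required removal = 1 − 0.03981/4.99 = 99.2 %.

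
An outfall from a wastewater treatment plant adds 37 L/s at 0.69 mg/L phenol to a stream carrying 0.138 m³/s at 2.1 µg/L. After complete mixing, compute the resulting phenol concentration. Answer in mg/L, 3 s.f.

37 L/s = 0.037 m³/s.
2.1 µg/L = 0.0021 mg/L.
Conservation of mass across the mixing zone: C = (0.037·0.69 + 0.138·0.0021) / (0.037 + 0.138) = 0.02582/0.175 = 0.1475 mg/L.

0.148 mg/L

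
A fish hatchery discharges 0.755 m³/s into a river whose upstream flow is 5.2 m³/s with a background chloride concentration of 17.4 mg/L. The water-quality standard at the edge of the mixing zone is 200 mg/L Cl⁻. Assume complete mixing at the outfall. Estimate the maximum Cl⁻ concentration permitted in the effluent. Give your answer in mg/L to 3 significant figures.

1460 mg/L

Mass balance: 200·5.955 = 0.755·Cₑ + 5.2·17.4.
Cₑ = (1191 − 90.48) / 0.755 = 1458 mg/L.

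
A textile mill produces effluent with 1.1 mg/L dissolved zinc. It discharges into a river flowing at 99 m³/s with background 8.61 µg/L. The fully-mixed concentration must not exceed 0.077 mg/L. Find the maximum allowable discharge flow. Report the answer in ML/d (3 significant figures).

8.61 µg/L = 0.00861 mg/L.
Mass balance at complete mixing: C_std·(Q_w + Q_r) = Q_w·C_e + Q_r·C_b.
Rearranging, Q_w = Q_r·(C_std − C_b)/(C_e − C_std) = 99·(0.077 − 0.00861) / (1.1 − 0.077) = 6.618 m³/s.
= 571.8 ML/d.

572 ML/d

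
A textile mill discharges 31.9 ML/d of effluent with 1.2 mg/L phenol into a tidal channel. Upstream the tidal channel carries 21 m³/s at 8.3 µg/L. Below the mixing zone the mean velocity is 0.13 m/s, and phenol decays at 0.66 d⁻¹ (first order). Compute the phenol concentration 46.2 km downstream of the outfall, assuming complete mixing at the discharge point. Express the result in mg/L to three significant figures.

0.00191 mg/L

31.9 ML/d = 0.3692 m³/s.
8.3 µg/L = 0.0083 mg/L.
After complete mixing, C₀ = (0.3692·1.2 + 21·0.0083) / 21.37 = 0.02889 mg/L.
Travel time t = 4.62e+04 m / 0.13 m/s = 3.554e+05 s = 4.113 d.
C = 0.02889·exp(−0.66·4.113) = 0.02889·0.06622 = 0.001913 mg/L.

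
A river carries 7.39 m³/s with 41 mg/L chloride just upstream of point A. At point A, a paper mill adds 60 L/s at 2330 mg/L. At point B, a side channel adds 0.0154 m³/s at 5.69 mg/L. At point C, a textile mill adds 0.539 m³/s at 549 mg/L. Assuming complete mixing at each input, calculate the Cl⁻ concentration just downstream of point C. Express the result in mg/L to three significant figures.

60 L/s = 0.06 m³/s.
After input A: C = (7.39·41 + 0.06·2330) / 7.45 = 59.43 mg/L.
After input B: C = (7.45·59.43 + 0.0154·5.69) / 7.465 = 59.32 mg/L.
After input C: C = (7.465·59.32 + 0.539·549) / 8.004 = 92.3 mg/L.

92.3 mg/L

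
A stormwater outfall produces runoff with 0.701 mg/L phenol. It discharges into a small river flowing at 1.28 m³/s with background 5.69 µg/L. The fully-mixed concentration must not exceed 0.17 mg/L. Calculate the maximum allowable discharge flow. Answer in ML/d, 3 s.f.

34.2 ML/d

5.69 µg/L = 0.00569 mg/L.
Mass balance at complete mixing: C_std·(Q_w + Q_r) = Q_w·C_e + Q_r·C_b.
Rearranging, Q_w = Q_r·(C_std − C_b)/(C_e − C_std) = 1.28·(0.17 − 0.00569) / (0.701 − 0.17) = 0.3961 m³/s.
= 34.22 ML/d.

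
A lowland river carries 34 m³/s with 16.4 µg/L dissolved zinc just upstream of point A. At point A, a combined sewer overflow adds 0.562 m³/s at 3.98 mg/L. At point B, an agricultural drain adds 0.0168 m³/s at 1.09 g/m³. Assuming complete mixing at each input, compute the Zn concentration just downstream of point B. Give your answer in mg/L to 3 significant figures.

0.0813 mg/L

16.4 µg/L = 0.0164 mg/L.
After input A: C = (34·0.0164 + 0.562·3.98) / 34.56 = 0.08085 mg/L.
After input B: C = (34.56·0.08085 + 0.0168·1.09) / 34.58 = 0.08134 mg/L.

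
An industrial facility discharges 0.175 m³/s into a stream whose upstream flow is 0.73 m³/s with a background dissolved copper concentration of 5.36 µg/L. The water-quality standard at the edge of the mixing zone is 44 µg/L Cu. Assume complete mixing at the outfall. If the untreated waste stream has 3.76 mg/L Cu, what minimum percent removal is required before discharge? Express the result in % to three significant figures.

94.5 %

5.36 µg/L = 0.00536 mg/L.
44 µg/L = 0.044 mg/L.
Mass balance: 0.044·0.905 = 0.175·Cₑ + 0.73·0.00536.
Cₑ = (0.03982 − 0.003913) / 0.175 = 0.2052 mg/L.
Required removal = 1 − 0.2052/3.76 = 94.54 %.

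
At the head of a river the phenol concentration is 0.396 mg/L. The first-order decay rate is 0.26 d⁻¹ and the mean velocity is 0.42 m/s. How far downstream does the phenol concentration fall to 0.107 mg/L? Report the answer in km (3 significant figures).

183 km

From C = C₀·e^(−kt), t = ln(C₀/C)/k = ln(0.396/0.107)/0.26 = 1.309/0.26 = 5.033 d.
Distance = v·t = 0.42 m/s × 4.349e+05 s = 1.826e+05 m = 182.6 km.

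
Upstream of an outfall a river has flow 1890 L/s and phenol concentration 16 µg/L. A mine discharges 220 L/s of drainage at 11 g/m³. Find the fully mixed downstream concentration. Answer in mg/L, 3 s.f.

220 L/s = 0.22 m³/s.
1890 L/s = 1.89 m³/s.
16 µg/L = 0.016 mg/L.
Conservation of mass across the mixing zone: C = (0.22·11 + 1.89·0.016) / (0.22 + 1.89) = 2.45/2.11 = 1.161 mg/L.

1.16 mg/L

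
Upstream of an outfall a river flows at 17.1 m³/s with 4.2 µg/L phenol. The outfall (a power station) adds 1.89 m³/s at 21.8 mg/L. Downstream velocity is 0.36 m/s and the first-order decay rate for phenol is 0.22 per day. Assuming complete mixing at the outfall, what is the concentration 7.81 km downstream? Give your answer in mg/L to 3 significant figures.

2.06 mg/L

4.2 µg/L = 0.0042 mg/L.
After complete mixing, C₀ = (1.89·21.8 + 17.1·0.0042) / 18.99 = 2.173 mg/L.
Travel time t = 7810 m / 0.36 m/s = 2.169e+04 s = 0.2511 d.
C = 2.173·exp(−0.22·0.2511) = 2.173·0.9463 = 2.057 mg/L.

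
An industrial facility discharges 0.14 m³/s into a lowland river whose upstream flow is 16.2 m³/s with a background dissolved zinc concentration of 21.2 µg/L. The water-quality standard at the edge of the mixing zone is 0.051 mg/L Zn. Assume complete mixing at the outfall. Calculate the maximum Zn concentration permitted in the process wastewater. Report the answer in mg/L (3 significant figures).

21.2 µg/L = 0.0212 mg/L.
Mass balance: 0.051·16.34 = 0.14·Cₑ + 16.2·0.0212.
Cₑ = (0.8333 − 0.3434) / 0.14 = 3.499 mg/L.

3.50 mg/L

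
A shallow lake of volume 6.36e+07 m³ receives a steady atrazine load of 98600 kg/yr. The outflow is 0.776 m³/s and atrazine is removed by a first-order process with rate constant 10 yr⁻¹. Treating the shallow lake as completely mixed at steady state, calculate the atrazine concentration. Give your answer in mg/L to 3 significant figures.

Outflow Q = 0.776 m³/s × 3.156e+07 s/yr = 2.449e+07 m³/yr.
Steady-state CSTR mass balance: W = Q·C + k·V·C, so C = W/(Q + kV).
Q + kV = 2.449e+07 + 10·6.36e+07 = 6.605e+08 m³/yr.
C = 98600/6.605e+08 = 0.0001493 kg/m³ = 0.1493 mg/L.

0.149 mg/L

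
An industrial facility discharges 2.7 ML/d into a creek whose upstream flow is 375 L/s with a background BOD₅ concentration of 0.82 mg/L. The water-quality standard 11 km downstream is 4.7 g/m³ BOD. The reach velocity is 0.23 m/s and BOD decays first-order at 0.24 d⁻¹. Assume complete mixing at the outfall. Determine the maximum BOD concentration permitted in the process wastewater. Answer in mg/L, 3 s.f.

2.7 ML/d = 0.03125 m³/s.
375 L/s = 0.375 m³/s.
Travel time to the compliance point: t = 1.1e+04/0.23 = 4.783e+04 s = 0.5535 d; decay factor exp(−0.24·0.5535) = 0.8756.
So the concentration just after mixing may be at most 4.7/0.8756 = 5.368 mg/L.
Mass balance: 5.368·0.4062 = 0.03125·Cₑ + 0.375·0.82.
Cₑ = (2.181 − 0.3075) / 0.03125 = 59.94 mg/L.

59.9 mg/L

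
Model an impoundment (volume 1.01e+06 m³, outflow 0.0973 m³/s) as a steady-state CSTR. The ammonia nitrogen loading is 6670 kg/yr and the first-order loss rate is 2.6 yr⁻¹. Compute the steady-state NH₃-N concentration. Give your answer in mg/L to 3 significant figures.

Outflow Q = 0.0973 m³/s × 3.156e+07 s/yr = 3.071e+06 m³/yr.
Steady-state CSTR mass balance: W = Q·C + k·V·C, so C = W/(Q + kV).
Q + kV = 3.071e+06 + 2.6·1.01e+06 = 5.697e+06 m³/yr.
C = 6670/5.697e+06 = 0.001171 kg/m³ = 1.171 mg/L.

1.17 mg/L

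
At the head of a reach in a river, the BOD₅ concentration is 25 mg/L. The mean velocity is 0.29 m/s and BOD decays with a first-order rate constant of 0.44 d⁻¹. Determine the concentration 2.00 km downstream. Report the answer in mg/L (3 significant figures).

24.1 mg/L

Travel time t = 2.00 km / 0.29 m/s = 2000/0.29 = 6897 s = 0.07982 d.
First-order decay: C = 25·exp(−0.44·0.07982) = 25·0.9655 = 24.14 mg/L.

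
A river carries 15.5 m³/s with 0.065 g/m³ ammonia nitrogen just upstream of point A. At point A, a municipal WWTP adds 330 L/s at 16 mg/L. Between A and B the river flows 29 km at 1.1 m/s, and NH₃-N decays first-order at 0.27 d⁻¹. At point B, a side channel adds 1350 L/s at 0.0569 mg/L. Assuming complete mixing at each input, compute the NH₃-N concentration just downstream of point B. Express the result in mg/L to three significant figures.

0.342 mg/L

330 L/s = 0.33 m³/s.
After input A: C = (15.5·0.065 + 0.33·16) / 15.83 = 0.3972 mg/L.
Over the 29 km reach to input B (t = 2.636e+04 s = 0.3051 d), decay gives C = 0.3972·exp(−0.27·0.3051) = 0.3658 mg/L.
1350 L/s = 1.35 m³/s.
After input B: C = (15.83·0.3658 + 1.35·0.0569) / 17.18 = 0.3415 mg/L.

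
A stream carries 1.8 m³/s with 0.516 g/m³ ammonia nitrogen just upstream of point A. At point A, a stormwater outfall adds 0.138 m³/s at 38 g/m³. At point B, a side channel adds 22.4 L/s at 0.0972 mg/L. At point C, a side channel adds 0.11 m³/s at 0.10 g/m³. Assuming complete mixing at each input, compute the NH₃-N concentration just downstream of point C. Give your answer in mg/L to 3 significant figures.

After input A: C = (1.8·0.516 + 0.138·38) / 1.938 = 3.185 mg/L.
22.4 L/s = 0.0224 m³/s.
After input B: C = (1.938·3.185 + 0.0224·0.0972) / 1.96 = 3.15 mg/L.
After input C: C = (1.96·3.15 + 0.11·0.1) / 2.07 = 2.988 mg/L.

2.99 mg/L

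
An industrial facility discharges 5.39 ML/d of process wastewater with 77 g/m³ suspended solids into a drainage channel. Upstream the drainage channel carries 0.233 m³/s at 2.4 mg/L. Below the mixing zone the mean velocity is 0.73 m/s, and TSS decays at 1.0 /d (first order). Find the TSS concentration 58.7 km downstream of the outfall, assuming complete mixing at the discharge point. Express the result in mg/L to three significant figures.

7.16 mg/L

5.39 ML/d = 0.06238 m³/s.
After complete mixing, C₀ = (0.06238·77 + 0.233·2.4) / 0.2954 = 18.16 mg/L.
Travel time t = 5.87e+04 m / 0.73 m/s = 8.041e+04 s = 0.9307 d.
C = 18.16·exp(−1.0·0.9307) = 18.16·0.3943 = 7.158 mg/L.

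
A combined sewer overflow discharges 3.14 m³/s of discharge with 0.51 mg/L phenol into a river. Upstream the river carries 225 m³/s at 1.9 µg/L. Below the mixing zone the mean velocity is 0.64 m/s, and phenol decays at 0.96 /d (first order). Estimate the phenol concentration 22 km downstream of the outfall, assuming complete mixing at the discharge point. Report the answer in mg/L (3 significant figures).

1.9 µg/L = 0.0019 mg/L.
After complete mixing, C₀ = (3.14·0.51 + 225·0.0019) / 228.1 = 0.008893 mg/L.
Travel time t = 2.2e+04 m / 0.64 m/s = 3.438e+04 s = 0.3979 d.
C = 0.008893·exp(−0.96·0.3979) = 0.008893·0.6825 = 0.00607 mg/L.

0.00607 mg/L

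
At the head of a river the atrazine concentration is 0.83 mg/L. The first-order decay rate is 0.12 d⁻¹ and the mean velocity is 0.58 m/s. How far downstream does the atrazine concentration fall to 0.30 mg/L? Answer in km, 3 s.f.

From C = C₀·e^(−kt), t = ln(C₀/C)/k = ln(0.83/0.30)/0.12 = 1.018/0.12 = 8.48 d.
Distance = v·t = 0.58 m/s × 7.327e+05 s = 4.25e+05 m = 425 km.

425 km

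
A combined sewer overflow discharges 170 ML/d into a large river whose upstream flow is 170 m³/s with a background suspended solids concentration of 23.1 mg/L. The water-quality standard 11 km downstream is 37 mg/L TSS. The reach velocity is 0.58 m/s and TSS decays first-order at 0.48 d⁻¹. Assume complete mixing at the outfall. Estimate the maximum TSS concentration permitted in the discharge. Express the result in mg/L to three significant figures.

1600 mg/L

170 ML/d = 1.968 m³/s.
Travel time to the compliance point: t = 1.1e+04/0.58 = 1.897e+04 s = 0.2195 d; decay factor exp(−0.48·0.2195) = 0.9.
So the concentration just after mixing may be at most 37/0.9 = 41.11 mg/L.
Mass balance: 41.11·172 = 1.968·Cₑ + 170·23.1.
Cₑ = (7070 − 3927) / 1.968 = 1597 mg/L.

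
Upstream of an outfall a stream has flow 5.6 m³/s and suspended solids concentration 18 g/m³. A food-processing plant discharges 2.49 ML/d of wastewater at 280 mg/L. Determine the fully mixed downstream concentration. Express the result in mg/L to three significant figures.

2.49 ML/d = 0.02882 m³/s.
Flow-weighted mixing gives C = (0.02882·280 + 5.6·18) / (0.02882 + 5.6) = 108.9/5.629 = 19.34 mg/L.

19.3 mg/L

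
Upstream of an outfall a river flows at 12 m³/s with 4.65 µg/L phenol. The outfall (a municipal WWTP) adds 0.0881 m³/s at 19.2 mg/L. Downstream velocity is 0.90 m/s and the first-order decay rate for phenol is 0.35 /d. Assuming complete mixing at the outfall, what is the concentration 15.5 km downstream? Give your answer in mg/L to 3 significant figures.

4.65 µg/L = 0.00465 mg/L.
After complete mixing, C₀ = (0.0881·19.2 + 12·0.00465) / 12.09 = 0.1445 mg/L.
Travel time t = 1.55e+04 m / 0.90 m/s = 1.722e+04 s = 0.1993 d.
C = 0.1445·exp(−0.35·0.1993) = 0.1445·0.9326 = 0.1348 mg/L.

0.135 mg/L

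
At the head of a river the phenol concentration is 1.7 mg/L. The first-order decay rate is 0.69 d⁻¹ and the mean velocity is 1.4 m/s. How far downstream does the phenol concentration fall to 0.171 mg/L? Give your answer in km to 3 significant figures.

From C = C₀·e^(−kt), t = ln(C₀/C)/k = ln(1.7/0.171)/0.69 = 2.297/0.69 = 3.329 d.
Distance = v·t = 1.4 m/s × 2.876e+05 s = 4.026e+05 m = 402.6 km.

403 km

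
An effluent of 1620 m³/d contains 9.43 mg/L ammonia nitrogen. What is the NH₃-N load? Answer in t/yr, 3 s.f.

5.58 t/yr

1620 m³/d = 0.01875 m³/s.
Mass flux = Q·C = 0.01875 m³/s × 9.43 g/m³ = 0.1768 g/s.
= 0.1768 g/s × 31.56 = 5.58 t/yr.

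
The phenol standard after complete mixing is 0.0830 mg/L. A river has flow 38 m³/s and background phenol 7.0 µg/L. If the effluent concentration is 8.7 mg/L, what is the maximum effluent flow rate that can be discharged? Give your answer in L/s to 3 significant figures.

7.0 µg/L = 0.007 mg/L.
Mass balance at complete mixing: C_std·(Q_w + Q_r) = Q_w·C_e + Q_r·C_b.
Rearranging, Q_w = Q_r·(C_std − C_b)/(C_e − C_std) = 38·(0.083 − 0.007) / (8.7 − 0.083) = 0.3352 m³/s.
= 335.2 L/s.

335 L/s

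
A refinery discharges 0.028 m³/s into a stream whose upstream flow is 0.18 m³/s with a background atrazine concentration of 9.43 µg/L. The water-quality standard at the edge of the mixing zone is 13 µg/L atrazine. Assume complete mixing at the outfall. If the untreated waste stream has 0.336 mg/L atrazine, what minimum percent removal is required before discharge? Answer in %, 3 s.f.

9.43 µg/L = 0.00943 mg/L.
13 µg/L = 0.013 mg/L.
Mass balance: 0.013·0.208 = 0.028·Cₑ + 0.18·0.00943.
Cₑ = (0.002704 − 0.001697) / 0.028 = 0.03595 mg/L.
Required removal = 1 − 0.03595/0.336 = 89.3 %.

89.3 %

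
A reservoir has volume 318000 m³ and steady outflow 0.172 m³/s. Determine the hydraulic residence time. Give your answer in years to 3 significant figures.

Q = 0.172 m³/s × 3.156e+07 s/yr = 5.428e+06 m³/yr.
Hydraulic residence time τ = V/Q = 318000/5.428e+06 = 0.05859 yr.

0.0586 yr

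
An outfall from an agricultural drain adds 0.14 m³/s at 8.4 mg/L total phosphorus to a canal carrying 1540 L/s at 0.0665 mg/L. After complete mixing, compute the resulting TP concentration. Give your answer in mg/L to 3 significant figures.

1540 L/s = 1.54 m³/s.
By mass balance at complete mixing, C = (0.14·8.4 + 1.54·0.0665) / (0.14 + 1.54) = 1.278/1.68 = 0.761 mg/L.

0.761 mg/L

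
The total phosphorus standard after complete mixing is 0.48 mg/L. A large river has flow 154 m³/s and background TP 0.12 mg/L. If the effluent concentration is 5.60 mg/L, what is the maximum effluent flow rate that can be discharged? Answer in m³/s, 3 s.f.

10.8 m³/s

Mass balance at complete mixing: C_std·(Q_w + Q_r) = Q_w·C_e + Q_r·C_b.
Rearranging, Q_w = Q_r·(C_std − C_b)/(C_e − C_std) = 154·(0.48 − 0.12) / (5.6 − 0.48) = 10.83 m³/s.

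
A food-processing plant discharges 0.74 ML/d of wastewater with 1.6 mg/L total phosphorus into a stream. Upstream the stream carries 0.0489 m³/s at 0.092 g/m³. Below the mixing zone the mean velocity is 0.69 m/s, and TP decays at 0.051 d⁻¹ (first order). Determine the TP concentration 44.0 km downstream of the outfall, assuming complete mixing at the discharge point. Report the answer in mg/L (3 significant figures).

0.305 mg/L

0.74 ML/d = 0.008565 m³/s.
After complete mixing, C₀ = (0.008565·1.6 + 0.0489·0.092) / 0.05746 = 0.3168 mg/L.
Travel time t = 4.4e+04 m / 0.69 m/s = 6.377e+04 s = 0.7381 d.
C = 0.3168·exp(−0.051·0.7381) = 0.3168·0.9631 = 0.3051 mg/L.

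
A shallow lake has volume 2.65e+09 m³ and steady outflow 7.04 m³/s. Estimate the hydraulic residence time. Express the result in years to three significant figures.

11.9 yr

Q = 7.04 m³/s × 3.156e+07 s/yr = 2.222e+08 m³/yr.
Hydraulic residence time τ = V/Q = 2.65e+09/2.222e+08 = 11.93 yr.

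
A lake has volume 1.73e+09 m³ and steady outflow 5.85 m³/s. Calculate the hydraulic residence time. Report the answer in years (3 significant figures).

9.37 yr

Q = 5.85 m³/s × 3.156e+07 s/yr = 1.846e+08 m³/yr.
Hydraulic residence time τ = V/Q = 1.73e+09/1.846e+08 = 9.371 yr.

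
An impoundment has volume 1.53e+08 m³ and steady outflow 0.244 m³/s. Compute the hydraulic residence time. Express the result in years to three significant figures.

Q = 0.244 m³/s × 3.156e+07 s/yr = 7.7e+06 m³/yr.
Hydraulic residence time τ = V/Q = 1.53e+08/7.7e+06 = 19.87 yr.

19.9 yr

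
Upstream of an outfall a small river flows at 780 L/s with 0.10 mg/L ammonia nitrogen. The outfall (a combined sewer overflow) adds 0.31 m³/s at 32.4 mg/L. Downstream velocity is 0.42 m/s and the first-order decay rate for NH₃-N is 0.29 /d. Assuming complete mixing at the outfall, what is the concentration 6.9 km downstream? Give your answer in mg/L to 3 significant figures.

780 L/s = 0.78 m³/s.
After complete mixing, C₀ = (0.31·32.4 + 0.78·0.1) / 1.09 = 9.286 mg/L.
Travel time t = 6900 m / 0.42 m/s = 1.643e+04 s = 0.1901 d.
C = 9.286·exp(−0.29·0.1901) = 9.286·0.9464 = 8.788 mg/L.

8.79 mg/L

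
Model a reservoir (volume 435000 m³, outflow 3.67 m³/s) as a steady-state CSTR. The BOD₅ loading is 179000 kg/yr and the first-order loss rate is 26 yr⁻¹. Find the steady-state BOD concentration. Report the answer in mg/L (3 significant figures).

1.41 mg/L

Outflow Q = 3.67 m³/s × 3.156e+07 s/yr = 1.158e+08 m³/yr.
Steady-state CSTR mass balance: W = Q·C + k·V·C, so C = W/(Q + kV).
Q + kV = 1.158e+08 + 26·435000 = 1.271e+08 m³/yr.
C = 179000/1.271e+08 = 0.001408 kg/m³ = 1.408 mg/L.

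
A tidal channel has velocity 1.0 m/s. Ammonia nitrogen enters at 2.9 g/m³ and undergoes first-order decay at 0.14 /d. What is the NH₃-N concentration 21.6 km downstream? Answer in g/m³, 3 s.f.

Travel time t = 21.6 km / 1.0 m/s = 2.16e+04/1.0 = 2.16e+04 s = 0.25 d.
First-order decay: C = 2.9·exp(−0.14·0.25) = 2.9·0.9656 = 2.8 g/m³.

2.80 g/m³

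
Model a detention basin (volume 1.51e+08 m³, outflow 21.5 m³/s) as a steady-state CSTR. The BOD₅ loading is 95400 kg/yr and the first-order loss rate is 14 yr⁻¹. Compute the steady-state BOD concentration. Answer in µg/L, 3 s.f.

Outflow Q = 21.5 m³/s × 3.156e+07 s/yr = 6.785e+08 m³/yr.
Steady-state CSTR mass balance: W = Q·C + k·V·C, so C = W/(Q + kV).
Q + kV = 6.785e+08 + 14·1.51e+08 = 2.792e+09 m³/yr.
C = 95400/2.792e+09 = 3.416e-05 kg/m³ = 0.03416 mg/L = 34.16 µg/L.

34.2 µg/L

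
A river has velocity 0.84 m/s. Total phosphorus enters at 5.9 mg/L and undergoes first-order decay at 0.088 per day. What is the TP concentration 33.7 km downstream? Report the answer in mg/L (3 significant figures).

Travel time t = 33.7 km / 0.84 m/s = 3.37e+04/0.84 = 4.012e+04 s = 0.4643 d.
First-order decay: C = 5.9·exp(−0.088·0.4643) = 5.9·0.96 = 5.664 mg/L.

5.66 mg/L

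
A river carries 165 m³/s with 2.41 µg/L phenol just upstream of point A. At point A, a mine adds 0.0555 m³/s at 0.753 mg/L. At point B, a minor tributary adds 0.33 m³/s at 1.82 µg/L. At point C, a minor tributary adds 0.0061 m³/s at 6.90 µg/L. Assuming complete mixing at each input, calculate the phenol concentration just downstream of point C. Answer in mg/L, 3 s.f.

2.41 µg/L = 0.00241 mg/L.
After input A: C = (165·0.00241 + 0.0555·0.753) / 165.1 = 0.002662 mg/L.
1.82 µg/L = 0.00182 mg/L.
After input B: C = (165.1·0.002662 + 0.33·0.00182) / 165.4 = 0.002661 mg/L.
6.90 µg/L = 0.0069 mg/L.
After input C: C = (165.4·0.002661 + 0.0061·0.0069) / 165.4 = 0.002661 mg/L.

0.00266 mg/L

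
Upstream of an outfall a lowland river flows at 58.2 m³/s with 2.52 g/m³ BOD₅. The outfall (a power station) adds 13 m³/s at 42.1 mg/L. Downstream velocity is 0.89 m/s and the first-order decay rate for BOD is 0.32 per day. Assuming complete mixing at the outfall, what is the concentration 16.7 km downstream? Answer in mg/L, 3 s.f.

9.09 mg/L

After complete mixing, C₀ = (13·42.1 + 58.2·2.52) / 71.2 = 9.747 mg/L.
Travel time t = 1.67e+04 m / 0.89 m/s = 1.876e+04 s = 0.2172 d.
C = 9.747·exp(−0.32·0.2172) = 9.747·0.9329 = 9.092 mg/L.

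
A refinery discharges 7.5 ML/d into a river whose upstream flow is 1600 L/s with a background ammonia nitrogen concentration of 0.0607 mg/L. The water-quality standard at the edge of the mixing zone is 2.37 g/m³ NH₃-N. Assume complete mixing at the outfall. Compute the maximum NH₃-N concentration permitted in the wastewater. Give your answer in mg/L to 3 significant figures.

7.5 ML/d = 0.08681 m³/s.
1600 L/s = 1.6 m³/s.
Mass balance: 2.37·1.687 = 0.08681·Cₑ + 1.6·0.0607.
Cₑ = (3.998 − 0.09712) / 0.08681 = 44.94 mg/L.

44.9 mg/L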